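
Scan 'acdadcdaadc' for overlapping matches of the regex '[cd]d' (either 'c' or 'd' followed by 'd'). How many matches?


Pattern: [cd]d means either 'c' or 'd' followed by 'd'.
Scanning 'acdadcdaadc' position-by-position:
  Pos 0: window 'ac' -> no
  Pos 1: window 'cd' -> MATCH
  Pos 2: window 'da' -> no
  Pos 3: window 'ad' -> no
  Pos 4: window 'dc' -> no
  Pos 5: window 'cd' -> MATCH
  Pos 6: window 'da' -> no
  Pos 7: window 'aa' -> no
  Pos 8: window 'ad' -> no
  Pos 9: window 'dc' -> no
  Pos 10: window 'c' -> no
Total matches: 2

2


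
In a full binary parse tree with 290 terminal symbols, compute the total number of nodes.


Leaf nodes (terminals): 290
Internal nodes = n - 1 = 290 - 1 = 289
Total = leaves + internal = 290 + 289 = 579

579


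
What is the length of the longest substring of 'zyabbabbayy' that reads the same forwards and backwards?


Scanning 'zyabbabbayy' for palindromic substrings.
Substring at positions 1-9: 'yabbabbay'.
Check: reverse('yabbabbay') = 'yabbabbay' -> palindrome confirmed.
Neighbouring characters ('z' / 'y') break symmetry, so it cannot extend further.
No longer palindromic substring exists; longest length = 9

9


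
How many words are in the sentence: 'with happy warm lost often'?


Counting words by splitting on spaces:
  Word 1: 'with'
  Word 2: 'happy'
  Word 3: 'warm'
  Word 4: 'lost'
  Word 5: 'often'
Total words: 5

5


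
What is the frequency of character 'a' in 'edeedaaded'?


Scanning 'edeedaaded' for 'a':
  Position 5: 'a' -> MATCH (count: 1)
  Position 6: 'a' -> MATCH (count: 2)
Total occurrences of 'a': 2

2


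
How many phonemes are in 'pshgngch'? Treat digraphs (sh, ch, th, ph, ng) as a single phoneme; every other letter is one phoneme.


Parsing 'pshgngch' greedily, digraphs first:
  'p' -> consonant phoneme (phonemes so far: 1)
  'sh' -> digraph (1 consonant phoneme) (phonemes so far: 2)
  'g' -> consonant phoneme (phonemes so far: 3)
  'ng' -> digraph (1 consonant phoneme) (phonemes so far: 4)
  'ch' -> digraph (1 consonant phoneme) (phonemes so far: 5)
Total phonemes: 5

5


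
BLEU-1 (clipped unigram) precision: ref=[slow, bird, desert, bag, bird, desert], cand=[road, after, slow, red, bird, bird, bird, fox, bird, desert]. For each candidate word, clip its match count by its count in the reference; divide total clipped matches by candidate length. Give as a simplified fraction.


Reference word counts: {'bag': 1, 'bird': 2, 'desert': 2, 'slow': 1}
Checking each candidate word (with clipping):
  'road' -> not in reference -> no match (matches: 0)
  'after' -> not in reference -> no match (matches: 0)
  'slow' -> in reference (ref count 1, used 1/1) -> match (matches: 1)
  'red' -> not in reference -> no match (matches: 1)
  'bird' -> in reference (ref count 2, used 1/2) -> match (matches: 2)
  'bird' -> in reference (ref count 2, used 2/2) -> match (matches: 3)
  'bird' -> ref count 2 already used up (2/2) -> clipped, no match (matches: 3)
  'fox' -> not in reference -> no match (matches: 3)
  'bird' -> ref count 2 already used up (2/2) -> clipped, no match (matches: 3)
  'desert' -> in reference (ref count 2, used 1/2) -> match (matches: 4)
Clipped matches: 4, Candidate length: 10
Precision = 4/10 = 2/5

2/5


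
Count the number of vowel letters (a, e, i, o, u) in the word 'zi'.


Scanning each character of 'zi':
  Position 1: 'z' -> consonant (running count: 0)
  Position 2: 'i' -> vowel (running count: 1)
Total vowels: 1

1


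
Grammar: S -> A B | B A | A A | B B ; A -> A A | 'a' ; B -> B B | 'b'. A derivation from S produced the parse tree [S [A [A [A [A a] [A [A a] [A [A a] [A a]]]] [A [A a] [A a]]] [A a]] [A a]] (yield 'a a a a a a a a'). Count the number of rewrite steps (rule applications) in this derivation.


Every bracketed nonterminal node [X ...] in the tree is produced by exactly one rule application.
Reading the tree off as a leftmost derivation:
  Step 1: S  =>  A A   (applied S -> A A)
  Step 2: A A  =>  A A A   (applied A -> A A)
  Step 3: A A A  =>  A A A A   (applied A -> A A)
  Step 4: A A A A  =>  A A A A A   (applied A -> A A)
  Step 5: A A A A A  =>  a A A A A   (applied A -> a)
  Step 6: a A A A A  =>  a A A A A A   (applied A -> A A)
  Step 7: a A A A A A  =>  a a A A A A   (applied A -> a)
  Step 8: a a A A A A  =>  a a A A A A A   (applied A -> A A)
  Step 9: a a A A A A A  =>  a a a A A A A   (applied A -> a)
  Step 10: a a a A A A A  =>  a a a a A A A   (applied A -> a)
  Step 11: a a a a A A A  =>  a a a a A A A A   (applied A -> A A)
  Step 12: a a a a A A A A  =>  a a a a a A A A   (applied A -> a)
  Step 13: a a a a a A A A  =>  a a a a a a A A   (applied A -> a)
  Step 14: a a a a a a A A  =>  a a a a a a a A   (applied A -> a)
  Step 15: a a a a a a a A  =>  a a a a a a a a   (applied A -> a)
Final yield: a a a a a a a a
Total rewrite steps: 15

15


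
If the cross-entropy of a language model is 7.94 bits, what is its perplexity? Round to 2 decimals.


Perplexity formula: PP = 2^H
H = 7.94
PP = 2^7.94
Decompose: 2^7.94 = 2^7 * 2^0.94
2^7 = 128, 2^0.94 ~ 1.9185282
PP ~ 128 * 1.9185282 = 245.5716096
Rounded to 2 decimals: 245.57

245.57


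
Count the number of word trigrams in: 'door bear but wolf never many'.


Word trigrams from [6] words:
  Trigram 1: (door bear but)
  Trigram 2: (bear but wolf)
  Trigram 3: (but wolf never)
  Trigram 4: (wolf never many)
Total word trigrams: 6 - 2 = 4

4


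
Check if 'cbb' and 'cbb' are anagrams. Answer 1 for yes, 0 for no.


Sort characters of 'cbb': 'bbc'
Sort characters of 'cbb': 'bbc'
Sorted forms match -> they ARE anagrams
Result: 1

1


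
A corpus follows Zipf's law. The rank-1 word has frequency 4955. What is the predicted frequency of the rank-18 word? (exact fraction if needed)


Zipf's law: freq(rank) = f1 / rank
f1 = 4955, rank = 18
freq = 4955 / 18
GCD(4955, 18) = 1
Simplified: 4955/18

4955/18


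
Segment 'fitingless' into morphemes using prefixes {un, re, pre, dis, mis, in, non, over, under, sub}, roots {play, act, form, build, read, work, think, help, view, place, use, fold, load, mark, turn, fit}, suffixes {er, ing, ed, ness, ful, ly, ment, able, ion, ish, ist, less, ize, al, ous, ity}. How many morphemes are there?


Segmenting 'fitingless' against the inventory:
  'fit' -> root (morpheme 1)
  'ing' -> suffix (morpheme 2)
  'less' -> suffix (morpheme 3)
Total morphemes: 3

3


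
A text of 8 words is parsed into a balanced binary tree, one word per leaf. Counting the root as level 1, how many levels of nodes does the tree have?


In a balanced binary tree with n leaves the deepest leaf is ceil(log2(n)) edges below the root,
so counting node levels inclusive of root and leaves gives ceil(log2(n)) + 1 levels.
log2(8) = 3.0000
ceil(3.0000) = 3
levels = 3 + 1 = 4

4


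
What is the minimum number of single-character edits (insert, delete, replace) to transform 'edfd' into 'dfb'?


Building DP table for s1='edfd' (len 4) and s2='dfb' (len 3):
       d  f  b
    0  1  2  3
  e 1  1  2  3
  d 2  1  2  3
  f 3  2  1  2
  d 4  3  2  2
Edit distance = dp[4][3] = 2

2


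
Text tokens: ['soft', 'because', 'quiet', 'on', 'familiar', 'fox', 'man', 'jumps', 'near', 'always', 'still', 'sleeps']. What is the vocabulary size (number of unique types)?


Listing all tokens and tracking unique types:
  Token 1: 'soft' -> NEW (unique so far: 1)
  Token 2: 'because' -> NEW (unique so far: 2)
  Token 3: 'quiet' -> NEW (unique so far: 3)
  Token 4: 'on' -> NEW (unique so far: 4)
  Token 5: 'familiar' -> NEW (unique so far: 5)
  Token 6: 'fox' -> NEW (unique so far: 6)
  Token 7: 'man' -> NEW (unique so far: 7)
  Token 8: 'jumps' -> NEW (unique so far: 8)
  Token 9: 'near' -> NEW (unique so far: 9)
  Token 10: 'always' -> NEW (unique so far: 10)
  Token 11: 'still' -> NEW (unique so far: 11)
  Token 12: 'sleeps' -> NEW (unique so far: 12)
Unique types: ('always', 'because', 'familiar', 'fox', 'jumps', 'man', 'near', 'on', 'quiet', 'sleeps', 'soft', 'still')
Vocabulary size: 12

12


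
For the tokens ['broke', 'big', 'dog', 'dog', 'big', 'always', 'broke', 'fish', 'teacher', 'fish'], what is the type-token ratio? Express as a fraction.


Tokens: 10
Unique types: ('always', 'big', 'broke', 'dog', 'fish', 'teacher') = 6
TTR = 6/10
Simplify: divide both by 2 -> 3/5
TTR = 3/5

3/5


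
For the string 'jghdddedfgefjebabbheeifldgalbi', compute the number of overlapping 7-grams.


String 'jghdddedfgefjebabbheeifldgalbi' has length L = 30.
Number of overlapping n-grams = L - n + 1
Substituting: 30 - 7 + 1 = 24

24


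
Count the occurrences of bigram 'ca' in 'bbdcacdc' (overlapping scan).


Scanning 'bbdcacdc' for bigram 'ca':
  Position 0: 'bb' -> no
  Position 1: 'bd' -> no
  Position 2: 'dc' -> no
  Position 3: 'ca' -> MATCH
  Position 4: 'ac' -> no
  Position 5: 'cd' -> no
  Position 6: 'dc' -> no
Total matches: 1

1


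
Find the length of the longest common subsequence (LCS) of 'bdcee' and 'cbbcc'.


DP table for LCS of 'bdcee' and 'cbbcc':
       c  b  b  c  c
    0  0  0  0  0  0
  b 0  0  1  1  1  1
  d 0  0  1  1  1  1
  c 0  1  1  1  2  2
  e 0  1  1  1  2  2
  e 0  1  1  1  2  2
LCS: 'bc'
LCS length = 2

2


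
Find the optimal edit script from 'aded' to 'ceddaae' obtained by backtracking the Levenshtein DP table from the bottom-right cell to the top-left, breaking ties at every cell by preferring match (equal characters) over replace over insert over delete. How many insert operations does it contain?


Edit distance = 6. Backtracking from cell (4, 7) with preference match > replace > insert > delete,
then listing the resulting alignment 'aded' -> 'ceddaae' left to right:
  Step 1: insert 'c' [insertion #1]
  Step 2: insert 'e' [insertion #2]
  Step 3: replace a->d
  Step 4: keep 'd'
  Step 5: insert 'a' [insertion #3]
  Step 6: replace e->a
  Step 7: replace d->e
Total insertions: 3

3


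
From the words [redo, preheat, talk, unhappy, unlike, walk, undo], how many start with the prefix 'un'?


Checking each word for prefix 'un':
  'redo' -> no (count: 0)
  'preheat' -> no (count: 0)
  'talk' -> no (count: 0)
  'unhappy' -> YES, starts with 'un' (count: 1)
  'unlike' -> YES, starts with 'un' (count: 2)
  'walk' -> no (count: 2)
  'undo' -> YES, starts with 'un' (count: 3)
Total with prefix 'un': 3

3


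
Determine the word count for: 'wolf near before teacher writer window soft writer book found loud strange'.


Counting words by splitting on spaces:
  Word 1: 'wolf'
  Word 2: 'near'
  Word 3: 'before'
  Word 4: 'teacher'
  Word 5: 'writer'
  Word 6: 'window'
  Word 7: 'soft'
  Word 8: 'writer'
  Word 9: 'book'
  Word 10: 'found'
  Word 11: 'loud'
  Word 12: 'strange'
Total words: 12

12


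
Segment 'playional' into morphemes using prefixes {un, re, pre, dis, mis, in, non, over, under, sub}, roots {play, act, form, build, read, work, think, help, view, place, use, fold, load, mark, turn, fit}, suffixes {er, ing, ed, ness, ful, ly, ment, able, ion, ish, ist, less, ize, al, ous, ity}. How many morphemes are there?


Segmenting 'playional' against the inventory:
  'play' -> root (morpheme 1)
  'ion' -> suffix (morpheme 2)
  'al' -> suffix (morpheme 3)
Total morphemes: 3

3


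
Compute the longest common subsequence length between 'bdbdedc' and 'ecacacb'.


DP table for LCS of 'bdbdedc' and 'ecacacb':
       e  c  a  c  a  c  b
    0  0  0  0  0  0  0  0
  b 0  0  0  0  0  0  0  1
  d 0  0  0  0  0  0  0  1
  b 0  0  0  0  0  0  0  1
  d 0  0  0  0  0  0  0  1
  e 0  1  1  1  1  1  1  1
  d 0  1  1  1  1  1  1  1
  c 0  1  2  2  2  2  2  2
LCS: 'ec'
LCS length = 2

2


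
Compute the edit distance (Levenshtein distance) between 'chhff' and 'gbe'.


Building DP table for s1='chhff' (len 5) and s2='gbe' (len 3):
       g  b  e
    0  1  2  3
  c 1  1  2  3
  h 2  2  2  3
  h 3  3  3  3
  f 4  4  4  4
  f 5  5  5  5
Edit distance = dp[5][3] = 5

5


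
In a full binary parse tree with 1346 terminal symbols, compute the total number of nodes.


Leaf nodes (terminals): 1346
Internal nodes = n - 1 = 1346 - 1 = 1345
Total = leaves + internal = 1346 + 1345 = 2691

2691


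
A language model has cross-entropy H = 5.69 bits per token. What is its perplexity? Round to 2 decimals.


Perplexity formula: PP = 2^H
H = 5.69
PP = 2^5.69
Decompose: 2^5.69 = 2^5 * 2^0.69
2^5 = 32, 2^0.69 ~ 1.6132835
PP ~ 32 * 1.6132835 = 51.6250720
Rounded to 2 decimals: 51.63

51.63


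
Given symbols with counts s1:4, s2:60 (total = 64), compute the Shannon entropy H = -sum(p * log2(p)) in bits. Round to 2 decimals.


Computing entropy H = -sum(p_i * log2(p_i)):
  s1: p = 4/64 = 0.0625, -p*log2(p) = 0.2500
  s2: p = 60/64 = 0.9375, -p*log2(p) = 0.0873
H = sum of terms = 0.3373
Rounded to 2 decimals: 0.34

0.34


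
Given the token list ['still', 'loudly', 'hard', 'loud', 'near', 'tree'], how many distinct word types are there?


Listing all tokens and tracking unique types:
  Token 1: 'still' -> NEW (unique so far: 1)
  Token 2: 'loudly' -> NEW (unique so far: 2)
  Token 3: 'hard' -> NEW (unique so far: 3)
  Token 4: 'loud' -> NEW (unique so far: 4)
  Token 5: 'near' -> NEW (unique so far: 5)
  Token 6: 'tree' -> NEW (unique so far: 6)
Unique types: ('hard', 'loud', 'loudly', 'near', 'still', 'tree')
Vocabulary size: 6

6


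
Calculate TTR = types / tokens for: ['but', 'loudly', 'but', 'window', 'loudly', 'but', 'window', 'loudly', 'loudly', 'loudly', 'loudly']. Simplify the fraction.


Tokens: 11
Unique types: ('but', 'loudly', 'window') = 3
TTR = 3/11
Already in lowest terms.

3/11


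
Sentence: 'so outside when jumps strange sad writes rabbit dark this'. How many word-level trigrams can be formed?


Word trigrams from [10] words:
  Trigram 1: (so outside when)
  Trigram 2: (outside when jumps)
  Trigram 3: (when jumps strange)
  Trigram 4: (jumps strange sad)
  Trigram 5: (strange sad writes)
  Trigram 6: (sad writes rabbit)
  Trigram 7: (writes rabbit dark)
  Trigram 8: (rabbit dark this)
Total word trigrams: 10 - 2 = 8

8


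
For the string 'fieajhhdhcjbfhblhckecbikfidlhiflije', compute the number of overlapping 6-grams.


String 'fieajhhdhcjbfhblhckecbikfidlhiflije' has length L = 35.
Number of overlapping n-grams = L - n + 1
Substituting: 35 - 6 + 1 = 30

30


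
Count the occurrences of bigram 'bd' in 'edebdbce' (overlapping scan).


Scanning 'edebdbce' for bigram 'bd':
  Position 0: 'ed' -> no
  Position 1: 'de' -> no
  Position 2: 'eb' -> no
  Position 3: 'bd' -> MATCH
  Position 4: 'db' -> no
  Position 5: 'bc' -> no
  Position 6: 'ce' -> no
Total matches: 1

1


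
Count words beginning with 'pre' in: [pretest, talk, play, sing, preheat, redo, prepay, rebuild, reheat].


Checking each word for prefix 'pre':
  'pretest' -> YES, starts with 'pre' (count: 1)
  'talk' -> no (count: 1)
  'play' -> no (count: 1)
  'sing' -> no (count: 1)
  'preheat' -> YES, starts with 'pre' (count: 2)
  'redo' -> no (count: 2)
  'prepay' -> YES, starts with 'pre' (count: 3)
  'rebuild' -> no (count: 3)
  'reheat' -> no (count: 3)
Total with prefix 'pre': 3

3


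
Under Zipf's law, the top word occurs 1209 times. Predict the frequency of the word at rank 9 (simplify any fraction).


Zipf's law: freq(rank) = f1 / rank
f1 = 1209, rank = 9
freq = 1209 / 9
GCD(1209, 9) = 3
Simplified: 403/3

403/3


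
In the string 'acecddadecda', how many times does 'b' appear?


Scanning 'acecddadecda' for 'b':
  No matches found.
Total occurrences of 'b': 0

0


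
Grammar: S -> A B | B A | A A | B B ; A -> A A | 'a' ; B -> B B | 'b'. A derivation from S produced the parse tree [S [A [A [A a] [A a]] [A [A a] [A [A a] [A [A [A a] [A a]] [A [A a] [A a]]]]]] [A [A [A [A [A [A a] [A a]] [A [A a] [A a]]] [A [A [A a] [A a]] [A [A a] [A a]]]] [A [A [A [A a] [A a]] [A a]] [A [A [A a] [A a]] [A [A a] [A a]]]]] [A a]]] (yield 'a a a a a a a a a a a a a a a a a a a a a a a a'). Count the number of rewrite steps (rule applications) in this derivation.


Every bracketed nonterminal node [X ...] in the tree is produced by exactly one rule application.
Reading the tree off as a leftmost derivation:
  Step 1: S  =>  A A   (applied S -> A A)
  Step 2: A A  =>  A A A   (applied A -> A A)
  Step 3: A A A  =>  A A A A   (applied A -> A A)
  Step 4: A A A A  =>  a A A A   (applied A -> a)
  Step 5: a A A A  =>  a a A A   (applied A -> a)
  Step 6: a a A A  =>  a a A A A   (applied A -> A A)
  Step 7: a a A A A  =>  a a a A A   (applied A -> a)
  Step 8: a a a A A  =>  a a a A A A   (applied A -> A A)
  Step 9: a a a A A A  =>  a a a a A A   (applied A -> a)
  Step 10: a a a a A A  =>  a a a a A A A   (applied A -> A A)
  Step 11: a a a a A A A  =>  a a a a A A A A   (applied A -> A A)
  Step 12: a a a a A A A A  =>  a a a a a A A A   (applied A -> a)
  Step 13: a a a a a A A A  =>  a a a a a a A A   (applied A -> a)
  Step 14: a a a a a a A A  =>  a a a a a a A A A   (applied A -> A A)
  Step 15: a a a a a a A A A  =>  a a a a a a a A A   (applied A -> a)
  Step 16: a a a a a a a A A  =>  a a a a a a a a A   (applied A -> a)
  Step 17: a a a a a a a a A  =>  a a a a a a a a A A   (applied A -> A A)
  Step 18: a a a a a a a a A A  =>  a a a a a a a a A A A   (applied A -> A A)
  Step 19: a a a a a a a a A A A  =>  a a a a a a a a A A A A   (applied A -> A A)
  Step 20: a a a a a a a a A A A A  =>  a a a a a a a a A A A A A   (applied A -> A A)
  Step 21: a a a a a a a a A A A A A  =>  a a a a a a a a A A A A A A   (applied A -> A A)
  Step 22: a a a a a a a a A A A A A A  =>  a a a a a a a a a A A A A A   (applied A -> a)
  Step 23: a a a a a a a a a A A A A A  =>  a a a a a a a a a a A A A A   (applied A -> a)
  Step 24: a a a a a a a a a a A A A A  =>  a a a a a a a a a a A A A A A   (applied A -> A A)
  Step 25: a a a a a a a a a a A A A A A  =>  a a a a a a a a a a a A A A A   (applied A -> a)
  Step 26: a a a a a a a a a a a A A A A  =>  a a a a a a a a a a a a A A A   (applied A -> a)
  Step 27: a a a a a a a a a a a a A A A  =>  a a a a a a a a a a a a A A A A   (applied A -> A A)
  Step 28: a a a a a a a a a a a a A A A A  =>  a a a a a a a a a a a a A A A A A   (applied A -> A A)
  Step 29: a a a a a a a a a a a a A A A A A  =>  a a a a a a a a a a a a a A A A A   (applied A -> a)
  Step 30: a a a a a a a a a a a a a A A A A  =>  a a a a a a a a a a a a a a A A A   (applied A -> a)
  Step 31: a a a a a a a a a a a a a a A A A  =>  a a a a a a a a a a a a a a A A A A   (applied A -> A A)
  Step 32: a a a a a a a a a a a a a a A A A A  =>  a a a a a a a a a a a a a a a A A A   (applied A -> a)
  Step 33: a a a a a a a a a a a a a a a A A A  =>  a a a a a a a a a a a a a a a a A A   (applied A -> a)
  Step 34: a a a a a a a a a a a a a a a a A A  =>  a a a a a a a a a a a a a a a a A A A   (applied A -> A A)
  Step 35: a a a a a a a a a a a a a a a a A A A  =>  a a a a a a a a a a a a a a a a A A A A   (applied A -> A A)
  Step 36: a a a a a a a a a a a a a a a a A A A A  =>  a a a a a a a a a a a a a a a a A A A A A   (applied A -> A A)
  Step 37: a a a a a a a a a a a a a a a a A A A A A  =>  a a a a a a a a a a a a a a a a a A A A A   (applied A -> a)
  Step 38: a a a a a a a a a a a a a a a a a A A A A  =>  a a a a a a a a a a a a a a a a a a A A A   (applied A -> a)
  Step 39: a a a a a a a a a a a a a a a a a a A A A  =>  a a a a a a a a a a a a a a a a a a a A A   (applied A -> a)
  Step 40: a a a a a a a a a a a a a a a a a a a A A  =>  a a a a a a a a a a a a a a a a a a a A A A   (applied A -> A A)
  Step 41: a a a a a a a a a a a a a a a a a a a A A A  =>  a a a a a a a a a a a a a a a a a a a A A A A   (applied A -> A A)
  Step 42: a a a a a a a a a a a a a a a a a a a A A A A  =>  a a a a a a a a a a a a a a a a a a a a A A A   (applied A -> a)
  Step 43: a a a a a a a a a a a a a a a a a a a a A A A  =>  a a a a a a a a a a a a a a a a a a a a a A A   (applied A -> a)
  Step 44: a a a a a a a a a a a a a a a a a a a a a A A  =>  a a a a a a a a a a a a a a a a a a a a a A A A   (applied A -> A A)
  Step 45: a a a a a a a a a a a a a a a a a a a a a A A A  =>  a a a a a a a a a a a a a a a a a a a a a a A A   (applied A -> a)
  Step 46: a a a a a a a a a a a a a a a a a a a a a a A A  =>  a a a a a a a a a a a a a a a a a a a a a a a A   (applied A -> a)
  Step 47: a a a a a a a a a a a a a a a a a a a a a a a A  =>  a a a a a a a a a a a a a a a a a a a a a a a a   (applied A -> a)
Final yield: a a a a a a a a a a a a a a a a a a a a a a a a
Total rewrite steps: 47

47


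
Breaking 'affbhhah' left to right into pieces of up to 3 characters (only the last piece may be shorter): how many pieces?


'affbhhah' has 8 characters.
Chunking with max size 3:
  Chunk 1: 'aff' (positions 0-2)
  Chunk 2: 'bhh' (positions 3-5)
  Chunk 3: 'ah' (positions 6-7)
Total chunks: ceil(8 / 3) = 3

3


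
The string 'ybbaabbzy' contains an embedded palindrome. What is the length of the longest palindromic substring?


Scanning 'ybbaabbzy' for palindromic substrings.
Substring at positions 1-6: 'bbaabb'.
Check: reverse('bbaabb') = 'bbaabb' -> palindrome confirmed.
Neighbouring characters ('y' / 'z') break symmetry, so it cannot extend further.
No longer palindromic substring exists; longest length = 6

6


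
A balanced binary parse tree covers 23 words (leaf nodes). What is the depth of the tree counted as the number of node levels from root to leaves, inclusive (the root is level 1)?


In a balanced binary tree with n leaves the deepest leaf is ceil(log2(n)) edges below the root,
so counting node levels inclusive of root and leaves gives ceil(log2(n)) + 1 levels.
log2(23) = 4.5236
ceil(4.5236) = 5
levels = 5 + 1 = 6

6


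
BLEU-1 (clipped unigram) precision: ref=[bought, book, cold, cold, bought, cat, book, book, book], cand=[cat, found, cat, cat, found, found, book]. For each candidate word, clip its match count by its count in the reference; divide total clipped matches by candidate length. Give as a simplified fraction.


Reference word counts: {'book': 4, 'bought': 2, 'cat': 1, 'cold': 2}
Checking each candidate word (with clipping):
  'cat' -> in reference (ref count 1, used 1/1) -> match (matches: 1)
  'found' -> not in reference -> no match (matches: 1)
  'cat' -> ref count 1 already used up (1/1) -> clipped, no match (matches: 1)
  'cat' -> ref count 1 already used up (1/1) -> clipped, no match (matches: 1)
  'found' -> not in reference -> no match (matches: 1)
  'found' -> not in reference -> no match (matches: 1)
  'book' -> in reference (ref count 4, used 1/4) -> match (matches: 2)
Clipped matches: 2, Candidate length: 7
Precision = 2/7

2/7


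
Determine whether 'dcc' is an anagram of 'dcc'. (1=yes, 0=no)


Sort characters of 'dcc': 'ccd'
Sort characters of 'dcc': 'ccd'
Sorted forms match -> they ARE anagrams
Result: 1

1


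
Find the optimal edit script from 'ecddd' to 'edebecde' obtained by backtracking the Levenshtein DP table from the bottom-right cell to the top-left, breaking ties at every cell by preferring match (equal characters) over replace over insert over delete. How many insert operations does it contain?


Edit distance = 6. Backtracking from cell (5, 8) with preference match > replace > insert > delete,
then listing the resulting alignment 'ecddd' -> 'edebecde' left to right:
  Step 1: insert 'e' [insertion #1]
  Step 2: insert 'd' [insertion #2]
  Step 3: keep 'e'
  Step 4: insert 'b' [insertion #3]
  Step 5: replace c->e
  Step 6: replace d->c
  Step 7: keep 'd'
  Step 8: replace d->e
Total insertions: 3

3


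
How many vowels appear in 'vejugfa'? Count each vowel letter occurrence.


Scanning each character of 'vejugfa':
  Position 1: 'v' -> consonant (running count: 0)
  Position 2: 'e' -> vowel (running count: 1)
  Position 3: 'j' -> consonant (running count: 1)
  Position 4: 'u' -> vowel (running count: 2)
  Position 5: 'g' -> consonant (running count: 2)
  Position 6: 'f' -> consonant (running count: 2)
  Position 7: 'a' -> vowel (running count: 3)
Total vowels: 3

3


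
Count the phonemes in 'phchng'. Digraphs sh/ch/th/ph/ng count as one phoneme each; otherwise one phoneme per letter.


Parsing 'phchng' greedily, digraphs first:
  'ph' -> digraph (1 consonant phoneme) (phonemes so far: 1)
  'ch' -> digraph (1 consonant phoneme) (phonemes so far: 2)
  'ng' -> digraph (1 consonant phoneme) (phonemes so far: 3)
Total phonemes: 3

3


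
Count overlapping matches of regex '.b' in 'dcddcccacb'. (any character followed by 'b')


Pattern: .b means any character followed by 'b'.
Scanning 'dcddcccacb' position-by-position:
  Pos 0: window 'dc' -> no
  Pos 1: window 'cd' -> no
  Pos 2: window 'dd' -> no
  Pos 3: window 'dc' -> no
  Pos 4: window 'cc' -> no
  Pos 5: window 'cc' -> no
  Pos 6: window 'ca' -> no
  Pos 7: window 'ac' -> no
  Pos 8: window 'cb' -> MATCH
  Pos 9: window 'b' -> no
Total matches: 1

1


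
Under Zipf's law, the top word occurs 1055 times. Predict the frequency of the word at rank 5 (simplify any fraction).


Zipf's law: freq(rank) = f1 / rank
f1 = 1055, rank = 5
freq = 1055 / 5
= 211

211


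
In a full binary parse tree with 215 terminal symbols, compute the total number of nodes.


Leaf nodes (terminals): 215
Internal nodes = n - 1 = 215 - 1 = 214
Total = leaves + internal = 215 + 214 = 429

429


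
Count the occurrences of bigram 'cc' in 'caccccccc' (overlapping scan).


Scanning 'caccccccc' for bigram 'cc':
  Position 0: 'ca' -> no
  Position 1: 'ac' -> no
  Position 2: 'cc' -> MATCH
  Position 3: 'cc' -> MATCH
  Position 4: 'cc' -> MATCH
  Position 5: 'cc' -> MATCH
  Position 6: 'cc' -> MATCH
  Position 7: 'cc' -> MATCH
Total matches: 6

6


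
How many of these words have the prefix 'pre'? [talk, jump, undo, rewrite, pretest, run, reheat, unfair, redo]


Checking each word for prefix 'pre':
  'talk' -> no (count: 0)
  'jump' -> no (count: 0)
  'undo' -> no (count: 0)
  'rewrite' -> no (count: 0)
  'pretest' -> YES, starts with 'pre' (count: 1)
  'run' -> no (count: 1)
  'reheat' -> no (count: 1)
  'unfair' -> no (count: 1)
  'redo' -> no (count: 1)
Total with prefix 'pre': 1

1


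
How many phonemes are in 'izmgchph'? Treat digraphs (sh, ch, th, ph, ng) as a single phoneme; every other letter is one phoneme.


Parsing 'izmgchph' greedily, digraphs first:
  'i' -> vowel phoneme (phonemes so far: 1)
  'z' -> consonant phoneme (phonemes so far: 2)
  'm' -> consonant phoneme (phonemes so far: 3)
  'g' -> consonant phoneme (phonemes so far: 4)
  'ch' -> digraph (1 consonant phoneme) (phonemes so far: 5)
  'ph' -> digraph (1 consonant phoneme) (phonemes so far: 6)
Total phonemes: 6

6


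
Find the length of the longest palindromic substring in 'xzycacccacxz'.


Scanning 'xzycacccacxz' for palindromic substrings.
Substring at positions 3-9: 'cacccac'.
Check: reverse('cacccac') = 'cacccac' -> palindrome confirmed.
Neighbouring characters ('y' / 'x') break symmetry, so it cannot extend further.
No longer palindromic substring exists; longest length = 7

7


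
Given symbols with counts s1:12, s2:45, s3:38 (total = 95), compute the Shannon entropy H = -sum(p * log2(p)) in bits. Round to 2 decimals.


Computing entropy H = -sum(p_i * log2(p_i)):
  s1: p = 12/95 = 0.1263, -p*log2(p) = 0.3770
  s2: p = 45/95 = 0.4737, -p*log2(p) = 0.5106
  s3: p = 38/95 = 0.4000, -p*log2(p) = 0.5288
H = sum of terms = 1.4164
Rounded to 2 decimals: 1.42

1.42


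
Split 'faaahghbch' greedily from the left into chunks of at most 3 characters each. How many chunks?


'faaahghbch' has 10 characters.
Chunking with max size 3:
  Chunk 1: 'faa' (positions 0-2)
  Chunk 2: 'ahg' (positions 3-5)
  Chunk 3: 'hbc' (positions 6-8)
  Chunk 4: 'h' (positions 9-9)
Total chunks: ceil(10 / 3) = 4

4


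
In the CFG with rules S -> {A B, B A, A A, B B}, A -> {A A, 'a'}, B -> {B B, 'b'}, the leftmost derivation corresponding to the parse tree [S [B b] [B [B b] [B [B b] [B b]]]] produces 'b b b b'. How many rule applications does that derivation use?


Every bracketed nonterminal node [X ...] in the tree is produced by exactly one rule application.
Reading the tree off as a leftmost derivation:
  Step 1: S  =>  B B   (applied S -> B B)
  Step 2: B B  =>  b B   (applied B -> b)
  Step 3: b B  =>  b B B   (applied B -> B B)
  Step 4: b B B  =>  b b B   (applied B -> b)
  Step 5: b b B  =>  b b B B   (applied B -> B B)
  Step 6: b b B B  =>  b b b B   (applied B -> b)
  Step 7: b b b B  =>  b b b b   (applied B -> b)
Final yield: b b b b
Total rewrite steps: 7

7


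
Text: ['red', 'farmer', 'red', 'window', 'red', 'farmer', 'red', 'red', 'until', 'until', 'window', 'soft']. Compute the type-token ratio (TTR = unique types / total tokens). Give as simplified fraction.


Tokens: 12
Unique types: ('farmer', 'red', 'soft', 'until', 'window') = 5
TTR = 5/12
Already in lowest terms.

5/12


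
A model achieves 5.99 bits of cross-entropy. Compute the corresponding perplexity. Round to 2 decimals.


Perplexity formula: PP = 2^H
H = 5.99
PP = 2^5.99
Decompose: 2^5.99 = 2^5 * 2^0.99
2^5 = 32, 2^0.99 ~ 1.9861850
PP ~ 32 * 1.9861850 = 63.5579200
Rounded to 2 decimals: 63.56

63.56


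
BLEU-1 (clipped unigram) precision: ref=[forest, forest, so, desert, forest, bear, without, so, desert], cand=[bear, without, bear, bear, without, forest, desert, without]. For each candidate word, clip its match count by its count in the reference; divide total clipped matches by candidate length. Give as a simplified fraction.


Reference word counts: {'bear': 1, 'desert': 2, 'forest': 3, 'so': 2, 'without': 1}
Checking each candidate word (with clipping):
  'bear' -> in reference (ref count 1, used 1/1) -> match (matches: 1)
  'without' -> in reference (ref count 1, used 1/1) -> match (matches: 2)
  'bear' -> ref count 1 already used up (1/1) -> clipped, no match (matches: 2)
  'bear' -> ref count 1 already used up (1/1) -> clipped, no match (matches: 2)
  'without' -> ref count 1 already used up (1/1) -> clipped, no match (matches: 2)
  'forest' -> in reference (ref count 3, used 1/3) -> match (matches: 3)
  'desert' -> in reference (ref count 2, used 1/2) -> match (matches: 4)
  'without' -> ref count 1 already used up (1/1) -> clipped, no match (matches: 4)
Clipped matches: 4, Candidate length: 8
Precision = 4/8 = 1/2

1/2


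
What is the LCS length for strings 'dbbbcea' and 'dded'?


DP table for LCS of 'dbbbcea' and 'dded':
       d  d  e  d
    0  0  0  0  0
  d 0  1  1  1  1
  b 0  1  1  1  1
  b 0  1  1  1  1
  b 0  1  1  1  1
  c 0  1  1  1  1
  e 0  1  1  2  2
  a 0  1  1  2  2
LCS: 'de'
LCS length = 2

2


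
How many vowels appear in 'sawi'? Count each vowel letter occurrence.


Scanning each character of 'sawi':
  Position 1: 's' -> consonant (running count: 0)
  Position 2: 'a' -> vowel (running count: 1)
  Position 3: 'w' -> consonant (running count: 1)
  Position 4: 'i' -> vowel (running count: 2)
Total vowels: 2

2


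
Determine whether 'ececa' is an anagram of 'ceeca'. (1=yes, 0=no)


Sort characters of 'ececa': 'accee'
Sort characters of 'ceeca': 'accee'
Sorted forms match -> they ARE anagrams
Result: 1

1


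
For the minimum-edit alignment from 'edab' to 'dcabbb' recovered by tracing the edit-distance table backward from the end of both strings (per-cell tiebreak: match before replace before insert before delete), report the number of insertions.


Edit distance = 4. Backtracking from cell (4, 6) with preference match > replace > insert > delete,
then listing the resulting alignment 'edab' -> 'dcabbb' left to right:
  Step 1: replace e->d
  Step 2: replace d->c
  Step 3: keep 'a'
  Step 4: insert 'b' [insertion #1]
  Step 5: insert 'b' [insertion #2]
  Step 6: keep 'b'
Total insertions: 2

2


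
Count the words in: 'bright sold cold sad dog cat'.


Counting words by splitting on spaces:
  Word 1: 'bright'
  Word 2: 'sold'
  Word 3: 'cold'
  Word 4: 'sad'
  Word 5: 'dog'
  Word 6: 'cat'
Total words: 6

6


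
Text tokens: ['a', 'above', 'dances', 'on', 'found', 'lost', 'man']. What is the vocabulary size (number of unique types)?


Listing all tokens and tracking unique types:
  Token 1: 'a' -> NEW (unique so far: 1)
  Token 2: 'above' -> NEW (unique so far: 2)
  Token 3: 'dances' -> NEW (unique so far: 3)
  Token 4: 'on' -> NEW (unique so far: 4)
  Token 5: 'found' -> NEW (unique so far: 5)
  Token 6: 'lost' -> NEW (unique so far: 6)
  Token 7: 'man' -> NEW (unique so far: 7)
Unique types: ('a', 'above', 'dances', 'found', 'lost', 'man', 'on')
Vocabulary size: 7

7


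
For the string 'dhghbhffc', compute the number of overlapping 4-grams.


String 'dhghbhffc' has length L = 9.
Number of overlapping n-grams = L - n + 1
Substituting: 9 - 4 + 1 = 6

6


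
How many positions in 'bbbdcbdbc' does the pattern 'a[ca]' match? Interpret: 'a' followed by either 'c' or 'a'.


Pattern: a[ca] means 'a' followed by either 'c' or 'a'.
Scanning 'bbbdcbdbc' position-by-position:
  Pos 0: window 'bb' -> no
  Pos 1: window 'bb' -> no
  Pos 2: window 'bd' -> no
  Pos 3: window 'dc' -> no
  Pos 4: window 'cb' -> no
  Pos 5: window 'bd' -> no
  Pos 6: window 'db' -> no
  Pos 7: window 'bc' -> no
  Pos 8: window 'c' -> no
Total matches: 0

0


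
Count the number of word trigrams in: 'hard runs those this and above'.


Word trigrams from [6] words:
  Trigram 1: (hard runs those)
  Trigram 2: (runs those this)
  Trigram 3: (those this and)
  Trigram 4: (this and above)
Total word trigrams: 6 - 2 = 4

4


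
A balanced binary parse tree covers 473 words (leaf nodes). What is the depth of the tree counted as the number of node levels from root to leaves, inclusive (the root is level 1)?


In a balanced binary tree with n leaves the deepest leaf is ceil(log2(n)) edges below the root,
so counting node levels inclusive of root and leaves gives ceil(log2(n)) + 1 levels.
log2(473) = 8.8857
ceil(8.8857) = 9
levels = 9 + 1 = 10

10


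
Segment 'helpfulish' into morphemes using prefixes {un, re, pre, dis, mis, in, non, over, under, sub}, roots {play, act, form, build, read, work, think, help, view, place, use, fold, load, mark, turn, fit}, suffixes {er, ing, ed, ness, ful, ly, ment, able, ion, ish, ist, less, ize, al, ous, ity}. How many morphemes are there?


Segmenting 'helpfulish' against the inventory:
  'help' -> root (morpheme 1)
  'ful' -> suffix (morpheme 2)
  'ish' -> suffix (morpheme 3)
Total morphemes: 3

3


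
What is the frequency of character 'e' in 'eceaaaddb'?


Scanning 'eceaaaddb' for 'e':
  Position 0: 'e' -> MATCH (count: 1)
  Position 2: 'e' -> MATCH (count: 2)
Total occurrences of 'e': 2

2


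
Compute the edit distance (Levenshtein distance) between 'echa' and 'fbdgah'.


Building DP table for s1='echa' (len 4) and s2='fbdgah' (len 6):
       f  b  d  g  a  h
    0  1  2  3  4  5  6
  e 1  1  2  3  4  5  6
  c 2  2  2  3  4  5  6
  h 3  3  3  3  4  5  5
  a 4  4  4  4  4  4  5
Edit distance = dp[4][6] = 5

5


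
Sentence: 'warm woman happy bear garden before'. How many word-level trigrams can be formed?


Word trigrams from [6] words:
  Trigram 1: (warm woman happy)
  Trigram 2: (woman happy bear)
  Trigram 3: (happy bear garden)
  Trigram 4: (bear garden before)
Total word trigrams: 6 - 2 = 4

4


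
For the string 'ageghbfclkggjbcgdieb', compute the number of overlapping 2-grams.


String 'ageghbfclkggjbcgdieb' has length L = 20.
Number of overlapping n-grams = L - n + 1
Substituting: 20 - 2 + 1 = 19

19


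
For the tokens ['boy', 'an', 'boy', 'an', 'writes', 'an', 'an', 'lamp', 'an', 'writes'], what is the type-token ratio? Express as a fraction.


Tokens: 10
Unique types: ('an', 'boy', 'lamp', 'writes') = 4
TTR = 4/10
Simplify: divide both by 2 -> 2/5
TTR = 2/5

2/5


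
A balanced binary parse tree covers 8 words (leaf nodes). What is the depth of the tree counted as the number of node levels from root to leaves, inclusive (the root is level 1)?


In a balanced binary tree with n leaves the deepest leaf is ceil(log2(n)) edges below the root,
so counting node levels inclusive of root and leaves gives ceil(log2(n)) + 1 levels.
log2(8) = 3.0000
ceil(3.0000) = 3
levels = 3 + 1 = 4

4


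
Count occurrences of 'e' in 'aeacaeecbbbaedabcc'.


Scanning 'aeacaeecbbbaedabcc' for 'e':
  Position 1: 'e' -> MATCH (count: 1)
  Position 5: 'e' -> MATCH (count: 2)
  Position 6: 'e' -> MATCH (count: 3)
  Position 12: 'e' -> MATCH (count: 4)
Total occurrences of 'e': 4

4


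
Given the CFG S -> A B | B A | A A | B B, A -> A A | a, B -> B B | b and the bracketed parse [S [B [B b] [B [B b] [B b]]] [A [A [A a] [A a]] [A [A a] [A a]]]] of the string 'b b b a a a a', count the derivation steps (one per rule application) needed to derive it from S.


Every bracketed nonterminal node [X ...] in the tree is produced by exactly one rule application.
Reading the tree off as a leftmost derivation:
  Step 1: S  =>  B A   (applied S -> B A)
  Step 2: B A  =>  B B A   (applied B -> B B)
  Step 3: B B A  =>  b B A   (applied B -> b)
  Step 4: b B A  =>  b B B A   (applied B -> B B)
  Step 5: b B B A  =>  b b B A   (applied B -> b)
  Step 6: b b B A  =>  b b b A   (applied B -> b)
  Step 7: b b b A  =>  b b b A A   (applied A -> A A)
  Step 8: b b b A A  =>  b b b A A A   (applied A -> A A)
  Step 9: b b b A A A  =>  b b b a A A   (applied A -> a)
  Step 10: b b b a A A  =>  b b b a a A   (applied A -> a)
  Step 11: b b b a a A  =>  b b b a a A A   (applied A -> A A)
  Step 12: b b b a a A A  =>  b b b a a a A   (applied A -> a)
  Step 13: b b b a a a A  =>  b b b a a a a   (applied A -> a)
Final yield: b b b a a a a
Total rewrite steps: 13

13


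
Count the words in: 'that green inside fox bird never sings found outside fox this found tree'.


Counting words by splitting on spaces:
  Word 1: 'that'
  Word 2: 'green'
  Word 3: 'inside'
  Word 4: 'fox'
  Word 5: 'bird'
  Word 6: 'never'
  Word 7: 'sings'
  Word 8: 'found'
  Word 9: 'outside'
  Word 10: 'fox'
  Word 11: 'this'
  Word 12: 'found'
  Word 13: 'tree'
Total words: 13

13


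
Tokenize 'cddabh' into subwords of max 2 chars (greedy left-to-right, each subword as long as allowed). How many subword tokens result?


'cddabh' has 6 characters.
Chunking with max size 2:
  Chunk 1: 'cd' (positions 0-1)
  Chunk 2: 'da' (positions 2-3)
  Chunk 3: 'bh' (positions 4-5)
Total chunks: ceil(6 / 2) = 3

3


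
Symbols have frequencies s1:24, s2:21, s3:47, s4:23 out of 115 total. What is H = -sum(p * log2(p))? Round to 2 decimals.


Computing entropy H = -sum(p_i * log2(p_i)):
  s1: p = 24/115 = 0.2087, -p*log2(p) = 0.4718
  s2: p = 21/115 = 0.1826, -p*log2(p) = 0.4480
  s3: p = 47/115 = 0.4087, -p*log2(p) = 0.5276
  s4: p = 23/115 = 0.2000, -p*log2(p) = 0.4644
H = sum of terms = 1.9118
Rounded to 2 decimals: 1.91

1.91


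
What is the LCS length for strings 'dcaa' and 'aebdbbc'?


DP table for LCS of 'dcaa' and 'aebdbbc':
       a  e  b  d  b  b  c
    0  0  0  0  0  0  0  0
  d 0  0  0  0  1  1  1  1
  c 0  0  0  0  1  1  1  2
  a 0  1  1  1  1  1  1  2
  a 0  1  1  1  1  1  1  2
LCS: 'dc'
LCS length = 2

2


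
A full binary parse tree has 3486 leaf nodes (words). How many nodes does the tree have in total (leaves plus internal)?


Leaf nodes (terminals): 3486
Internal nodes = n - 1 = 3486 - 1 = 3485
Total = leaves + internal = 3486 + 3485 = 6971

6971


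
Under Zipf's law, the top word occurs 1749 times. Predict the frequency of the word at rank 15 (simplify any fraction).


Zipf's law: freq(rank) = f1 / rank
f1 = 1749, rank = 15
freq = 1749 / 15
GCD(1749, 15) = 3
Simplified: 583/5

583/5


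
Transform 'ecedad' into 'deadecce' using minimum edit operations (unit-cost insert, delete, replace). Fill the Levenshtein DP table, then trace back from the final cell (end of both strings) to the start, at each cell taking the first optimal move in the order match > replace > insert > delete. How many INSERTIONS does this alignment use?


Edit distance = 6. Backtracking from cell (6, 8) with preference match > replace > insert > delete,
then listing the resulting alignment 'ecedad' -> 'deadecce' left to right:
  Step 1: insert 'd' [insertion #1]
  Step 2: keep 'e'
  Step 3: insert 'a' [insertion #2]
  Step 4: replace c->d
  Step 5: keep 'e'
  Step 6: replace d->c
  Step 7: replace a->c
  Step 8: replace d->e
Total insertions: 2

2
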